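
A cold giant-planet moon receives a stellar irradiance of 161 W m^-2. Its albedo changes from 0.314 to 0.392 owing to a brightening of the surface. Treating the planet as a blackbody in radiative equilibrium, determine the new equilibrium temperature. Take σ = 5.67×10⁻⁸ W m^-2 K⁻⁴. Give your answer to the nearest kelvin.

New equilibrium: T₂ = [(1−0.392)·161.0/(4σ)]^(1/4) = 144.1 K.

144 K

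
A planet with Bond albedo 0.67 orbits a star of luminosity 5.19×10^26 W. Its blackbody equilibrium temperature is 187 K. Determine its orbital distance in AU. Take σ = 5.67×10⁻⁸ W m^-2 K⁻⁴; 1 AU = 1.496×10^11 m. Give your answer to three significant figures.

The flux needed for this T is 4σT⁴/(1−0.67) = 840.4 W m^-2.
S = L/(4πd²) → d = √(L/4πS) = √(5.19×10^26/(4π·840.4)) = 2.217×10^11 m = 1.482 AU.

1.48 AU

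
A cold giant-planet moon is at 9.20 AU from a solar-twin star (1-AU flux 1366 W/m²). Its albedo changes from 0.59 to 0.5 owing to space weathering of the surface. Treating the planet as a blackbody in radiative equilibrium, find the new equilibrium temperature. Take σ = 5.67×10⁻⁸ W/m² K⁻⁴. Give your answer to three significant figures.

Flux at the orbit: S = 1366/(9.20)² = 16.14 W/m².
T₂ = [S(1−α₂)/(4σ)]^(1/4) = [16.14·0.5/(4σ)]^(1/4) = 77.23 K.

77.2 K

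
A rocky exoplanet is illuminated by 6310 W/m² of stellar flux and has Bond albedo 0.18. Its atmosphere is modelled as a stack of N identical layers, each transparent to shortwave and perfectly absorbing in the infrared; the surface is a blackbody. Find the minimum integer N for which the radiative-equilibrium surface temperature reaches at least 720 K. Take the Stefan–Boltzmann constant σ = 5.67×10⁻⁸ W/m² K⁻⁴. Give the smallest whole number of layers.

OLR = S(1−α)/4 = 1294 W/m²; the top layer radiates at T_e = 388.6 K.
T_s = (N+1)^(1/4)·T_e ≥ 720 K requires N+1 ≥ (T_s/T_e)⁴ = (720/388.6)⁴ = 11.780.
The minimum whole number is N = 11.

11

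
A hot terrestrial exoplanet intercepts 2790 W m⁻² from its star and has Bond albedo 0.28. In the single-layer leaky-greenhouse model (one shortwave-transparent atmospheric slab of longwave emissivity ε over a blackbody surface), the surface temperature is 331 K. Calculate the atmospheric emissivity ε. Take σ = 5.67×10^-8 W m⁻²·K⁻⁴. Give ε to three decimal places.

First, T_e = [2790·(1−0.28)/(4σ)]^(1/4) = 306.8 K.
T_s⁴ = T_e⁴·2/(2−ε) → ε = 2 − 2(T_e/T_s)⁴ = 2 − 2·(306.8/331)⁴ = 0.5243.

0.524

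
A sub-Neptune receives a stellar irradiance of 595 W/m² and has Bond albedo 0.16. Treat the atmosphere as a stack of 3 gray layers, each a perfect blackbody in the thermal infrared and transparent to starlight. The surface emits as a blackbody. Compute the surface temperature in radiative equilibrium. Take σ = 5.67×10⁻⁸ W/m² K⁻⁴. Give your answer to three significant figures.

306 kelvin

OLR = S(1−α)/4 = 124.9 W/m²; the top layer radiates at T_e = 216.7 K.
For an N-layer opaque stack, T_s⁴ = (N+1)T_e⁴, hence T_s = (4)^(1/4)×216.7 K = 306.4 K.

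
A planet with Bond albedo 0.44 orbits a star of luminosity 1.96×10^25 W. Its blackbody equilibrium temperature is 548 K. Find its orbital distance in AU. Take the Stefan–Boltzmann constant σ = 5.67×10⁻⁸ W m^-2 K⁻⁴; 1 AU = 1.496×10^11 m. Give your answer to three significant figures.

0.0437 AU

Energy balance gives S = 4σT⁴/(1−α) = 36520 W m^-2.
Then d = [L/(4πS)]^(1/2) = 6.535×10^9 m, i.e. 0.04368 AU.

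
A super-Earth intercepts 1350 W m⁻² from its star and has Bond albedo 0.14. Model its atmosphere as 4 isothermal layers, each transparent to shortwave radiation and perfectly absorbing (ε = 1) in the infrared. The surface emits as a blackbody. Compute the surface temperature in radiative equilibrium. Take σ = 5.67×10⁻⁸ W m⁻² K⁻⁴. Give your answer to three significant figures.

OLR = S(1−α)/4 = 290.2 W m⁻²; the top layer radiates at T_e = 267.5 K.
Layer-by-layer balance gives σT_s⁴ = (N+1)σT_e⁴, so T_s = 5^¼·267.5 = 400.0 K.

400 kelvin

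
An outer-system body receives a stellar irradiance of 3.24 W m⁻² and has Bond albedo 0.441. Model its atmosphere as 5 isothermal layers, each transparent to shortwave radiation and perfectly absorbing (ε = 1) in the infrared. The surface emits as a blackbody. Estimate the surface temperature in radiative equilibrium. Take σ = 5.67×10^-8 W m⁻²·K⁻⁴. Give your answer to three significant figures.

OLR = S(1−α)/4 = 0.4528 W m⁻²; the top layer radiates at T_e = 53.16 K.
For an N-layer opaque stack, T_s⁴ = (N+1)T_e⁴, hence T_s = (6)^(1/4)×53.16 K = 83.20 K.

83.2 K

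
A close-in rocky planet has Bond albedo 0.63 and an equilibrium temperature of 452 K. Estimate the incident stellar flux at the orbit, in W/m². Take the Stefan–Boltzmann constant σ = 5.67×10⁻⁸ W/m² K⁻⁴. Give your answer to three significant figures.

25600 W/m²

Invert the energy balance for S: S = 4σT⁴/(1−α).
σT⁴ = 5.67×10⁻⁸·(452)⁴ = 2367 W/m².
So S = 4×2367/(1−0.63) = 25590 W/m².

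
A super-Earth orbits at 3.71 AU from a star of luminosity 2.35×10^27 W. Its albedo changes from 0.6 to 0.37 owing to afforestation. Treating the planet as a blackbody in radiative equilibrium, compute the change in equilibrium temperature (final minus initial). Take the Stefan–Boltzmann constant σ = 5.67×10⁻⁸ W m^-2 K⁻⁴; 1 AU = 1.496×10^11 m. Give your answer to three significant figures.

21.8 K

d = 3.71 × 1.496×10^11 m = 5.550×10^11 m.
S = L/(4πd²) = 607.1 W m^-2.
Initial: T₁ = [S(1−0.6)/(4σ)]^(1/4) = 180.9 K.
After:  T₂ = [607.1·0.63/(4σ)]^(1/4) = 202.6 K.
ΔT = T₂ − T₁ = 21.75 K.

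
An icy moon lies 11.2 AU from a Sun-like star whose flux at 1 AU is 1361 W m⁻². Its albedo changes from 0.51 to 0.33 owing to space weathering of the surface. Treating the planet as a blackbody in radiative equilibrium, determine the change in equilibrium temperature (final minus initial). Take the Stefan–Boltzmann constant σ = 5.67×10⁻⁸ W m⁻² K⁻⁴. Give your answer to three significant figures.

5.66 kelvin

Irradiance scales as 1/d², so S = 1361 W m⁻² × (1/11.2)² = 10.85 W m⁻².
Initial: T₁ = [S(1−0.51)/(4σ)]^(1/4) = 69.58 K.
After:  T₂ = [10.85·0.67/(4σ)]^(1/4) = 75.24 K.
Change: 75.24 − 69.58 = 5.661 K.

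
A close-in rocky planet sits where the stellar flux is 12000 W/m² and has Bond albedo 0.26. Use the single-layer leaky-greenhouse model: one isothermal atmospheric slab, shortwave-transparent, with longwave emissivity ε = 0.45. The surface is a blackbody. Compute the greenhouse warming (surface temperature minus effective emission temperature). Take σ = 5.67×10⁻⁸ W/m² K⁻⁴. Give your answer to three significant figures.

At the top of the atmosphere, σT_e⁴ = S(1−α)/4 = 2220 W/m², giving T_e = 444.8 K.
Surface balance with a leaky layer gives σT_s⁴ = σT_e⁴·2/(2−ε), so T_s = T_e·[2/(2−0.45)]^(1/4) = 474.1 K.
Greenhouse warming: T_s − T_e = 29.27 K.

29.3 kelvin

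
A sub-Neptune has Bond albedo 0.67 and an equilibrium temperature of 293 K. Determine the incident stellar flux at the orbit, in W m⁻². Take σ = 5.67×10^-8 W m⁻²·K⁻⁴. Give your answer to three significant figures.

5070 W m⁻²

Invert the energy balance for S: S = 4σT⁴/(1−α).
The emitted flux is σT⁴ = 417.9 W m⁻².
So S = 4×417.9/(1−0.67) = 5065 W m⁻².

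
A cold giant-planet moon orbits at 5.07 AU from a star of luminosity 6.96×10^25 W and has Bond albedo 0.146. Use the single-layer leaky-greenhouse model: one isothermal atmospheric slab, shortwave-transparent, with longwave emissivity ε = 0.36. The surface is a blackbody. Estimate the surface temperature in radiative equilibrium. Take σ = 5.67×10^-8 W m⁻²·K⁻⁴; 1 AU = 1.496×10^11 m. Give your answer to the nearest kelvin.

Orbital distance: d = 5.07 AU = 7.585×10^11 m.
Spreading L over a sphere of radius d: S = 6.96×10^25/(4π·7.58×10^11²) = 9.628 W m⁻².
The planet radiates to space at T_e = [S(1−α)/(4σ)]^(1/4) = 77.60 K.
The surface balance (absorbed SW + ε·downward IR = σT_s⁴) with T_a⁴ = T_s⁴/2 reduces to T_s = T_e·[2/(2−ε)]^¼ = 81.54 K.

82 kelvin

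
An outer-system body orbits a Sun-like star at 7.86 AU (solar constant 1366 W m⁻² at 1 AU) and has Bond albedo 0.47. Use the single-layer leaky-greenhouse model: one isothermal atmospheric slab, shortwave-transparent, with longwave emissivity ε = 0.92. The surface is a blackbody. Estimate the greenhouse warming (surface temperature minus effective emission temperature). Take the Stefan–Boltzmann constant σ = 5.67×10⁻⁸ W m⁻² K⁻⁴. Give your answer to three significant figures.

14.1 K

Irradiance scales as 1/d², so S = 1366 W m⁻² × (1/7.86)² = 22.11 W m⁻².
At the top of the atmosphere, σT_e⁴ = S(1−α)/4 = 2.930 W m⁻², giving T_e = 84.78 K.
Surface balance with a leaky layer gives σT_s⁴ = σT_e⁴·2/(2−ε), so T_s = T_e·[2/(2−0.92)]^(1/4) = 98.90 K.
Greenhouse warming: T_s − T_e = 14.12 K.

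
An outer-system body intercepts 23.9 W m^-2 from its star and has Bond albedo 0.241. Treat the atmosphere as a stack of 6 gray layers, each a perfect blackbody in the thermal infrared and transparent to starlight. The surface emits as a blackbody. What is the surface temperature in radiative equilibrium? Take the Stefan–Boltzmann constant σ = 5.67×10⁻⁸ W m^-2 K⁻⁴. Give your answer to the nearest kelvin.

The effective emission temperature is T_e = [S(1−α)/(4σ)]^¼ = 94.57 K.
For an N-layer opaque stack, T_s⁴ = (N+1)T_e⁴, hence T_s = (7)^(1/4)×94.57 K = 153.8 K.

154 K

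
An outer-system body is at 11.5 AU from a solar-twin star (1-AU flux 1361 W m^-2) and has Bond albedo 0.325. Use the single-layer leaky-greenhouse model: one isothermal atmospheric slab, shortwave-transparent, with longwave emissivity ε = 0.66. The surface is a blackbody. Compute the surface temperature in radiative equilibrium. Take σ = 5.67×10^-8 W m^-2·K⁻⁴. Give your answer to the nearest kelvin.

82 K

By the inverse-square law, S = 1361/11.5² = 10.29 W m^-2.
Effective emission temperature (TOA balance): σT_e⁴ = S(1−α)/4 = 1.737 W m^-2 → T_e = 74.39 K.
The surface balance (absorbed SW + ε·downward IR = σT_s⁴) with T_a⁴ = T_s⁴/2 reduces to T_s = T_e·[2/(2−ε)]^¼ = 82.23 K.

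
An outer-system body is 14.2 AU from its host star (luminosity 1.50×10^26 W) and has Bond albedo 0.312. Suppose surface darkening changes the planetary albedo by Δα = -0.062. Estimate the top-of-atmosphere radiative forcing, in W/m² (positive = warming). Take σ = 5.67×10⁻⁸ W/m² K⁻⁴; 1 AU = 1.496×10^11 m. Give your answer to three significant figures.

0.0410 W/m²

Orbital distance: d = 14.2 AU = 2.124×10^12 m.
Flux at the orbit: S = L/(4πd²) = 1.50×10^26/(4π·(2.12×10^12)²) = 2.645 W/m².
TOA radiative forcing: ΔF = −S·Δα/4 = −2.645·(-0.062)/4 = 0.04100 W/m².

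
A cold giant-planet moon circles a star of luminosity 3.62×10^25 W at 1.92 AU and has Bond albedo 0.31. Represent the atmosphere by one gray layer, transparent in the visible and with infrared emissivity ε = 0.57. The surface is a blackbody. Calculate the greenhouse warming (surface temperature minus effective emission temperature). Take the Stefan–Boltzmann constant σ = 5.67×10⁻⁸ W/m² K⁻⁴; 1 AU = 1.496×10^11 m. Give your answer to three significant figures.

d = 1.92 × 1.496×10^11 m = 2.872×10^11 m.
S = L/(4πd²) = 34.92 W/m².
Effective emission temperature (TOA balance): σT_e⁴ = S(1−α)/4 = 6.023 W/m² → T_e = 101.5 K.
Surface balance with a leaky layer gives σT_s⁴ = σT_e⁴·2/(2−ε), so T_s = T_e·[2/(2−0.57)]^(1/4) = 110.4 K.
T_s − T_e = 110.4 − 101.5 = 8.882 K.

8.88 K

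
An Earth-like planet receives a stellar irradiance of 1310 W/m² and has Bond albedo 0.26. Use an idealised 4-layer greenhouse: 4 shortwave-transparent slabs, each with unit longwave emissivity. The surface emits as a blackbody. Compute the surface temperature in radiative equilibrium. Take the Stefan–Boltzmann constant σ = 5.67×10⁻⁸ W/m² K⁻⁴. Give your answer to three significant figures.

382 K

The effective emission temperature is T_e = [S(1−α)/(4σ)]^¼ = 255.7 K.
With N = 4 opaque layers, T_s = (N+1)^(1/4)·T_e = 5^(1/4)·255.7 = 382.3 K.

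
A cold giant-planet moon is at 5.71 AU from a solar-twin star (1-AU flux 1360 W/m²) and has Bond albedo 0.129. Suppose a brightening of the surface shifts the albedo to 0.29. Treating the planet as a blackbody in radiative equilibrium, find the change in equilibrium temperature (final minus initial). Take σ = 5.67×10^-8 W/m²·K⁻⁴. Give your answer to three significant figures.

-5.60 kelvin

Irradiance scales as 1/d², so S = 1360 W/m² × (1/5.71)² = 41.71 W/m².
Before: T₁ = [41.71·0.871/(4σ)]^(1/4) = 112.5 K.
With α = 0.29, T₂ = 106.9 K.
ΔT = T₂ − T₁ = -5.604 K.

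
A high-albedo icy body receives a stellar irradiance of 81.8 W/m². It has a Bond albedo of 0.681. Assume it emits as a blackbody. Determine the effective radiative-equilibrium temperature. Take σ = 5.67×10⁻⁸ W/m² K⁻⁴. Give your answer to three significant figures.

Averaging over the sphere, the absorbed flux is S(1−α)/4 = 6.524 W/m².
Balancing against σT⁴: T = (6.524/5.67×10⁻⁸)^(1/4) = 103.6 K.

104 kelvin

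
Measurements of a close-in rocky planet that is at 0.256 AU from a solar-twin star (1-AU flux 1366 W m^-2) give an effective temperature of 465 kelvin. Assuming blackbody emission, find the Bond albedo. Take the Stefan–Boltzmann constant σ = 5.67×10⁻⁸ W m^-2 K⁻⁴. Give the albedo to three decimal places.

By the inverse-square law, S = 1366/0.256² = 20840 W m^-2.
From σT⁴ = S(1−α)/4 we invert for α: 1−α = 4σT⁴/S.
σT⁴ = 2651 W m^-2, so 4σT⁴ = 10600 W m^-2.
1−α = 10600/20840 = 0.5087, so α = 0.4913.

0.491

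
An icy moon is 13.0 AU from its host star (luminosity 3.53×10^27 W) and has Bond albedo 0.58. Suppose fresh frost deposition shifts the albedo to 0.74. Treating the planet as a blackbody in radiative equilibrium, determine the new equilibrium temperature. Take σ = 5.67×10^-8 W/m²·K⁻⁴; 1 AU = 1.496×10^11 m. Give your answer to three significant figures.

Orbital distance: d = 13.0 AU = 1.945×10^12 m.
S = L/(4πd²) = 74.27 W/m².
T₂ = [S(1−α₂)/(4σ)]^(1/4) = [74.27·0.26/(4σ)]^(1/4) = 96.06 K.

96.1 kelvin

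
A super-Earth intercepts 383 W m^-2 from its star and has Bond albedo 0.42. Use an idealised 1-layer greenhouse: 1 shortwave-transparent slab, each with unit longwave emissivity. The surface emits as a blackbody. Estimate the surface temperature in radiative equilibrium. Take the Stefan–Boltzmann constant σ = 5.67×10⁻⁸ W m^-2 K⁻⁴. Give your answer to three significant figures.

OLR = S(1−α)/4 = 55.54 W m^-2; the top layer radiates at T_e = 176.9 K.
For an N-layer opaque stack, T_s⁴ = (N+1)T_e⁴, hence T_s = (2)^(1/4)×176.9 K = 210.4 K.

210 K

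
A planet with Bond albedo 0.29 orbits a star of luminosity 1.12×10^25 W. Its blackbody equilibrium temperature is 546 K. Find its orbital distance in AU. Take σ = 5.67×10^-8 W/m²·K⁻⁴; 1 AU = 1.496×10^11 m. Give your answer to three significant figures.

Energy balance gives S = 4σT⁴/(1−α) = 28390 W/m².
From L = 4πd²S, d = √(1.12×10^25/(4π·28390)) = 5.603×10^9 m = 0.03745 AU.

0.0375 AU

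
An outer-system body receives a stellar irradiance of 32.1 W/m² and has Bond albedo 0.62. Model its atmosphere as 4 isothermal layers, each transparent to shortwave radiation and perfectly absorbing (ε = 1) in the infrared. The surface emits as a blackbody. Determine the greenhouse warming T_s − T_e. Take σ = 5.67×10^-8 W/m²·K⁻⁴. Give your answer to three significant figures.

42.4 K

OLR = S(1−α)/4 = 3.050 W/m²; the top layer radiates at T_e = 85.64 K.
T_s = (N+1)^(1/4)·T_e = 128.1 K.
Warming: T_s − T_e = 42.42 K.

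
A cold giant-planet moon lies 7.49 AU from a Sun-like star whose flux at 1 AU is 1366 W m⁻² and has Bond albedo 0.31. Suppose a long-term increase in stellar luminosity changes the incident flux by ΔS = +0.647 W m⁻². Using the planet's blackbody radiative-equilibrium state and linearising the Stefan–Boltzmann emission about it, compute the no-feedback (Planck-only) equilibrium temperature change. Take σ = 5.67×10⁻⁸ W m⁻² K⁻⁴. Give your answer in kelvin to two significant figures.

Irradiance scales as 1/d², so S = 1366 W m⁻² × (1/7.49)² = 24.35 W m⁻².
The baseline emission temperature is T_e = 92.77 K.
TOA radiative forcing: ΔF = (1−α)ΔS/4 = 0.69·(+0.647)/4 = 0.1116 W m⁻².
Linearising σT⁴ gives d(σT⁴)/dT = 4σT_e³ = 0.1811 W m⁻² per K.
ΔT₀ = ΔF/λ_P = 0.1116/0.1811 = 0.616 K.

0.62 K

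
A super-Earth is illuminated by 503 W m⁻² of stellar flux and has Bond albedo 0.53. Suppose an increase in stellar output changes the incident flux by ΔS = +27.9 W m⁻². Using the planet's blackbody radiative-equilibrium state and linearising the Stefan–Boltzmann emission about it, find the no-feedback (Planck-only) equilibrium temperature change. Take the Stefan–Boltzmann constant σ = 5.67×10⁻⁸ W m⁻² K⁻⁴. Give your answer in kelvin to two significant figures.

2.5 kelvin

Unperturbed T_e = [503.0·(1−0.53)/(4σ)]^¼ = 179.7 K.
Only a fraction (1−α) is absorbed and it's spread over 4πR², so ΔF = (1−α)ΔS/4 = 3.278 W m⁻².
The Planck feedback parameter is 4σT_e³ = 1.316 W m⁻²/K.
Hence the no-feedback warming is ΔF/(4σT_e³) = 2.49 K.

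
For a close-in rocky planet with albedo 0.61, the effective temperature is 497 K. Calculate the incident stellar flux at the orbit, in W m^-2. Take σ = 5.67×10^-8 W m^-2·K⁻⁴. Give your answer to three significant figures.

35500 W m^-2

Invert the energy balance for S: S = 4σT⁴/(1−α).
σT⁴ = 5.67×10⁻⁸·(497)⁴ = 3459 W m^-2.
S = 4·3459/0.39 = 35480 W m^-2.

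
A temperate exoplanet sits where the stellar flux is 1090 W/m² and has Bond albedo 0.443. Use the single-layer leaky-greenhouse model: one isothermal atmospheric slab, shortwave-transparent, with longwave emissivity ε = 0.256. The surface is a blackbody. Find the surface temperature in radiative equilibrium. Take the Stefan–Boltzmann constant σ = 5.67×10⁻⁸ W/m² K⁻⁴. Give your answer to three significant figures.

235 kelvin

Effective emission temperature (TOA balance): σT_e⁴ = S(1−α)/4 = 151.8 W/m² → T_e = 227.5 K.
The surface balance (absorbed SW + ε·downward IR = σT_s⁴) with T_a⁴ = T_s⁴/2 reduces to T_s = T_e·[2/(2−ε)]^¼ = 235.4 K.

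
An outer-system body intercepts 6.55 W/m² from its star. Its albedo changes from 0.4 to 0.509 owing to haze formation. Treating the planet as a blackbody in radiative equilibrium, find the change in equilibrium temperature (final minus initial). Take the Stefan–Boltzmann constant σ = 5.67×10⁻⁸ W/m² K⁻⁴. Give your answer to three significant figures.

-3.15 K

Before: T₁ = [6.550·0.6/(4σ)]^(1/4) = 64.52 K.
After:  T₂ = [6.550·0.491/(4σ)]^(1/4) = 61.36 K.
ΔT = T₂ − T₁ = -3.154 K.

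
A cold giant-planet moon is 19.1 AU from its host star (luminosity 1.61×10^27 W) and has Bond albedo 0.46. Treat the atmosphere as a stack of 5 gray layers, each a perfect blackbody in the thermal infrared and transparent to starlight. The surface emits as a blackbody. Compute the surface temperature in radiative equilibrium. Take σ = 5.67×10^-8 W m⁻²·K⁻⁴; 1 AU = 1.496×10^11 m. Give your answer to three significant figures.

Orbital distance: d = 19.1 AU = 2.857×10^12 m.
Flux at the orbit: S = L/(4πd²) = 1.61×10^27/(4π·(2.86×10^12)²) = 15.69 W m⁻².
Top-of-atmosphere balance: σT_e⁴ = S(1−α)/4 = 2.118 W m⁻² → T_e = 78.18 K.
For an N-layer opaque stack, T_s⁴ = (N+1)T_e⁴, hence T_s = (6)^(1/4)×78.18 K = 122.4 K.

122 kelvin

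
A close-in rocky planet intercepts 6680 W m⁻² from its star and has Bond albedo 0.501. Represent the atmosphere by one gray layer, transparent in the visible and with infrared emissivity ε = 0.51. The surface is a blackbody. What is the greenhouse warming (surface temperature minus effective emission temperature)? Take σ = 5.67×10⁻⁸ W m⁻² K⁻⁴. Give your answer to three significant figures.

26.6 kelvin

Effective emission temperature (TOA balance): σT_e⁴ = S(1−α)/4 = 833.3 W m⁻² → T_e = 348.2 K.
The surface balance (absorbed SW + ε·downward IR = σT_s⁴) with T_a⁴ = T_s⁴/2 reduces to T_s = T_e·[2/(2−ε)]^¼ = 374.8 K.
The atmosphere warms the surface by 26.59 K.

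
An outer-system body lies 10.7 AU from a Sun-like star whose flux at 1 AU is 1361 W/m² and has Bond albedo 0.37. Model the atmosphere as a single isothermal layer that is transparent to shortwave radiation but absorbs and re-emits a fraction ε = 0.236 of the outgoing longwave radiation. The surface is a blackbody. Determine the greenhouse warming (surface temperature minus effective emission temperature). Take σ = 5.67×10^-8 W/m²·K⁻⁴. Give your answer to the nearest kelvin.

2 kelvin

Flux at the orbit: S = 1361/(10.7)² = 11.89 W/m².
Effective emission temperature (TOA balance): σT_e⁴ = S(1−α)/4 = 1.872 W/m² → T_e = 75.80 K.
Surface balance with a leaky layer gives σT_s⁴ = σT_e⁴·2/(2−ε), so T_s = T_e·[2/(2−0.236)]^(1/4) = 78.22 K.
Greenhouse warming: T_s − T_e = 2.417 K.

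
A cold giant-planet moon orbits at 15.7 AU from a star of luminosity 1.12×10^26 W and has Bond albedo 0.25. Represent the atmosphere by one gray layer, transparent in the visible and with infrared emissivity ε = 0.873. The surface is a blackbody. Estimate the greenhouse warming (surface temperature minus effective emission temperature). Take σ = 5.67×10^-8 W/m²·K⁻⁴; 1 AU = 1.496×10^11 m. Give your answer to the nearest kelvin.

Orbital distance: d = 15.7 AU = 2.349×10^12 m.
Flux at the orbit: S = L/(4πd²) = 1.12×10^26/(4π·(2.35×10^12)²) = 1.616 W/m².
The planet radiates to space at T_e = [S(1−α)/(4σ)]^(1/4) = 48.08 K.
For a single slab of emissivity ε, T_s⁴ = 2T_e⁴/(2−ε); thus T_s = 48.08·(1.775)^(1/4) = 55.49 K.
The atmosphere warms the surface by 7.413 K.

7 kelvin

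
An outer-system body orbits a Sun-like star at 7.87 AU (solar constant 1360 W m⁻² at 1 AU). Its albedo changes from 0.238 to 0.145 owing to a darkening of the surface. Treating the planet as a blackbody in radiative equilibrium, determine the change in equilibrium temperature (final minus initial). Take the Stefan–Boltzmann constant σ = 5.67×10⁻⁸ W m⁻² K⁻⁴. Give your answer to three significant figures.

2.71 K

By the inverse-square law, S = 1360/7.87² = 21.96 W m⁻².
Before: T₁ = [21.96·0.762/(4σ)]^(1/4) = 92.68 K.
With α = 0.145, T₂ = 95.38 K.
ΔT = T₂ − T₁ = 2.707 K.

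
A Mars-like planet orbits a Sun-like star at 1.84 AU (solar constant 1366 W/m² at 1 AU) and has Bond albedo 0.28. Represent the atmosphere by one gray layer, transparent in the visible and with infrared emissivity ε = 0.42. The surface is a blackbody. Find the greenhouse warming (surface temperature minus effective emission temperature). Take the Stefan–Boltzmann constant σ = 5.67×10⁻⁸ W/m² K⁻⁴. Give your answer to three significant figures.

Flux at the orbit: S = 1366/(1.84)² = 403.5 W/m².
Effective emission temperature (TOA balance): σT_e⁴ = S(1−α)/4 = 72.63 W/m² → T_e = 189.2 K.
The surface balance (absorbed SW + ε·downward IR = σT_s⁴) with T_a⁴ = T_s⁴/2 reduces to T_s = T_e·[2/(2−ε)]^¼ = 200.7 K.
The atmosphere warms the surface by 11.48 K.

11.5 K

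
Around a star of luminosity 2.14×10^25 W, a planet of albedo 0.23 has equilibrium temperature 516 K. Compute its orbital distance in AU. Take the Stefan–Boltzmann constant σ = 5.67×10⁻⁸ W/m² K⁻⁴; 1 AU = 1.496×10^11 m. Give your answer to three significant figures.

0.0604 AU

The flux needed for this T is 4σT⁴/(1−0.23) = 20880 W/m².
Then d = [L/(4πS)]^(1/2) = 9.031×10^9 m, i.e. 0.06037 AU.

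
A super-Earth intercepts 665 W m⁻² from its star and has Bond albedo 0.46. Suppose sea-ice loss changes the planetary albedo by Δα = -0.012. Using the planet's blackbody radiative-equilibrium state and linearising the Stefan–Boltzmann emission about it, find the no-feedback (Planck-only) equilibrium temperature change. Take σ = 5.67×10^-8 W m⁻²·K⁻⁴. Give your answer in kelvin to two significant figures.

1.1 kelvin

Reference equilibrium: T_e = [S(1−α)/(4σ)]^(1/4) = 199.5 K.
TOA radiative forcing: ΔF = −S·Δα/4 = −665.0·(-0.012)/4 = 1.995 W m⁻².
Linearising σT⁴ gives d(σT⁴)/dT = 4σT_e³ = 1.800 W m⁻² per K.
ΔT₀ = ΔF/λ_P = 1.995/1.800 = 1.11 K.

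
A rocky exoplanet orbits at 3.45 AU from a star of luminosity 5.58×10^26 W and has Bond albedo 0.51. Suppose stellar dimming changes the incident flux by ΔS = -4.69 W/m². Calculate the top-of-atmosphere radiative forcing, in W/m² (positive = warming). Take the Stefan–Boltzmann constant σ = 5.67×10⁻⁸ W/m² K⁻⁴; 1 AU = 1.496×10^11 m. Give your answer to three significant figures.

-0.575 W/m²

Orbital distance: d = 3.45 AU = 5.161×10^11 m.
Flux at the orbit: S = L/(4πd²) = 5.58×10^26/(4π·(5.16×10^11)²) = 166.7 W/m².
Only a fraction (1−α) is absorbed and it's spread over 4πR², so ΔF = (1−α)ΔS/4 = -0.5745 W/m².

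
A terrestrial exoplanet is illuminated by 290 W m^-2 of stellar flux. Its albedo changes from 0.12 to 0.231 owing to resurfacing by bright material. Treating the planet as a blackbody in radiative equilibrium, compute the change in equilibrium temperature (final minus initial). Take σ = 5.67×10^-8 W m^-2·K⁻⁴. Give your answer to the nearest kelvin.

Before: T₁ = [290.0·0.88/(4σ)]^(1/4) = 183.2 K.
Final:   T₂ = [S(1−0.231)/(4σ)]^(1/4) = 177.1 K.
ΔT = T₂ − T₁ = -6.071 K.

-6 K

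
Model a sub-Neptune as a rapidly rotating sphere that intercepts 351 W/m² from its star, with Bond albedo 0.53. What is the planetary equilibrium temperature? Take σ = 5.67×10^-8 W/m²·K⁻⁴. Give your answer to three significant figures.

164 kelvin

Averaging over the sphere, the absorbed flux is S(1−α)/4 = 41.24 W/m².
Balancing against σT⁴: T = (41.24/5.67×10⁻⁸)^(1/4) = 164.2 K.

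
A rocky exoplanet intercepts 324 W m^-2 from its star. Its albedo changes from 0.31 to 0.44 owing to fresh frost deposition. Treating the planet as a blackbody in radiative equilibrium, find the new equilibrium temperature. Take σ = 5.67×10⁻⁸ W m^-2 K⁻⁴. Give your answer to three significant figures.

168 kelvin

T₂ = [S(1−α₂)/(4σ)]^(1/4) = [324.0·0.56/(4σ)]^(1/4) = 168.2 K.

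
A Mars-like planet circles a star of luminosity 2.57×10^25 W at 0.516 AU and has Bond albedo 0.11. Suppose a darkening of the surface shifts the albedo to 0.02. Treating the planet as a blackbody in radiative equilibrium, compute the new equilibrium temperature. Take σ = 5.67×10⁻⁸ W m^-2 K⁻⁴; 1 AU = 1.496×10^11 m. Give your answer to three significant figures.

d = 0.516 × 1.496×10^11 m = 7.719×10^10 m.
Flux at the orbit: S = L/(4πd²) = 2.57×10^25/(4π·(7.72×10^10)²) = 343.2 W m^-2.
New equilibrium: T₂ = [(1−0.02)·343.2/(4σ)]^(1/4) = 196.2 K.

196 K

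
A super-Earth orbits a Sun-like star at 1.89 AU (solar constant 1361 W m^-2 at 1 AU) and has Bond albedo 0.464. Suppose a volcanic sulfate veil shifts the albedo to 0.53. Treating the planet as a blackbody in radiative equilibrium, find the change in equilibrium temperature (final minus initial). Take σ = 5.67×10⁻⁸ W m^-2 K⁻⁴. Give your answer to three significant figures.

Irradiance scales as 1/d², so S = 1361 W m^-2 × (1/1.89)² = 381.0 W m^-2.
With α = 0.464, T₁ = 173.2 K.
Final:   T₂ = [S(1−0.53)/(4σ)]^(1/4) = 167.6 K.
ΔT = T₂ − T₁ = -5.598 K.

-5.60 K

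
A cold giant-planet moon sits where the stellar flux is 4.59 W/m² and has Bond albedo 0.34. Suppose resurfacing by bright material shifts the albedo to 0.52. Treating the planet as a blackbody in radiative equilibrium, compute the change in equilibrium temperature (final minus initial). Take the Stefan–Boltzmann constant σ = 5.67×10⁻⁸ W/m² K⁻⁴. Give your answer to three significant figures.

With α = 0.34, T₁ = 60.45 K.
After:  T₂ = [4.590·0.48/(4σ)]^(1/4) = 55.83 K.
ΔT = T₂ − T₁ = -4.626 K.

-4.63 K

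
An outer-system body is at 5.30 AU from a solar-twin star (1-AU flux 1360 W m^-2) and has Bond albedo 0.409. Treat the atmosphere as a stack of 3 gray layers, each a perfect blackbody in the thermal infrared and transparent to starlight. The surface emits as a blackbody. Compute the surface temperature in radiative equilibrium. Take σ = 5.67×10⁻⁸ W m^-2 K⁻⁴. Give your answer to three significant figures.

Irradiance scales as 1/d², so S = 1360 W m^-2 × (1/5.30)² = 48.42 W m^-2.
Top-of-atmosphere balance: σT_e⁴ = S(1−α)/4 = 7.153 W m^-2 → T_e = 106.0 K.
With N = 3 opaque layers, T_s = (N+1)^(1/4)·T_e = 4^(1/4)·106.0 = 149.9 K.

150 K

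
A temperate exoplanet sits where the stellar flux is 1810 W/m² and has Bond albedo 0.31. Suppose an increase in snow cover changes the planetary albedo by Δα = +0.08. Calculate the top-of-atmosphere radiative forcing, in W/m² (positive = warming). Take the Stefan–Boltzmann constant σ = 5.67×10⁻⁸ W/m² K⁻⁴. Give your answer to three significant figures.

-36.2 W/m²

The change in absorbed flux is Δ[S(1−α)/4] = −SΔα/4 = -36.20 W/m².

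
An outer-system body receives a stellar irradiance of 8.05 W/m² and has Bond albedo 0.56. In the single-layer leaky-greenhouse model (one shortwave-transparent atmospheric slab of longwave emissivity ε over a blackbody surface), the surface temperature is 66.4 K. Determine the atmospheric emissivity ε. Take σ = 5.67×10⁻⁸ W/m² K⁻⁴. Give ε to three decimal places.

First, T_e = [8.050·(1−0.56)/(4σ)]^(1/4) = 62.86 K.
T_s⁴ = T_e⁴·2/(2−ε) → ε = 2 − 2(T_e/T_s)⁴ = 2 − 2·(62.86/66.4)⁴ = 0.3932.

0.393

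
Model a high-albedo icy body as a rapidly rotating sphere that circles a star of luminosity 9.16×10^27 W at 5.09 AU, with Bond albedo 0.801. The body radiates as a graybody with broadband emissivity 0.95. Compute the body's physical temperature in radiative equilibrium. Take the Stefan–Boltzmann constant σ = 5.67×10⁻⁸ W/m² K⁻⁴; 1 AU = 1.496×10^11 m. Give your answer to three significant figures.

185 K

d = 5.09 × 1.496×10^11 m = 7.615×10^11 m.
Spreading L over a sphere of radius d: S = 9.16×10^27/(4π·7.61×10^11²) = 1257 W/m².
The planet absorbs (1−α)S over its disc πR² and re-emits over 4πR², so the mean absorbed flux is (1−0.801)·1257/4 = 62.54 W/m².
Equating to εσT⁴ with ε = 0.95: T = (62.54/0.95σ)^(1/4) = 184.6 K.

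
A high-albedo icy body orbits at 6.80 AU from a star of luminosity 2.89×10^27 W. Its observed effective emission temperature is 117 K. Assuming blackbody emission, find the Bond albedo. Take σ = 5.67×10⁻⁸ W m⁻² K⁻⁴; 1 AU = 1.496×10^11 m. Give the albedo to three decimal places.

Orbital distance: d = 6.80 AU = 1.017×10^12 m.
Flux at the orbit: S = L/(4πd²) = 2.89×10^27/(4π·(1.02×10^12)²) = 222.2 W m⁻².
Energy balance: S(1−α)/4 = σT⁴, so 1−α = 4σT⁴/S.
σT⁴ = 10.62 W m⁻², so 4σT⁴ = 42.50 W m⁻².
1−α = 42.50/222.2 = 0.1912, so α = 0.8088.

0.809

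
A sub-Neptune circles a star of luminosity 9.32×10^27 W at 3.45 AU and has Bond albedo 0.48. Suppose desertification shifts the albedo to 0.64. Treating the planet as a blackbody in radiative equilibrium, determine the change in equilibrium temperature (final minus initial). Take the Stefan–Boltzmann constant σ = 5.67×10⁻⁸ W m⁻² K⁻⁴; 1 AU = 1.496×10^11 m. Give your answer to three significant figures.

-24.8 kelvin

d = 3.45 × 1.496×10^11 m = 5.161×10^11 m.
Spreading L over a sphere of radius d: S = 9.32×10^27/(4π·5.16×10^11²) = 2784 W m⁻².
Initial: T₁ = [S(1−0.48)/(4σ)]^(1/4) = 282.7 K.
After:  T₂ = [2784·0.36/(4σ)]^(1/4) = 257.8 K.
ΔT = T₂ − T₁ = -24.83 K.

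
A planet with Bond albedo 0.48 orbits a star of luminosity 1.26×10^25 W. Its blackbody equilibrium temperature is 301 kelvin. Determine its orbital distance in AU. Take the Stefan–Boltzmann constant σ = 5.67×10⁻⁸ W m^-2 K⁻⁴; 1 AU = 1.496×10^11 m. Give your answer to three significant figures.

The flux needed for this T is 4σT⁴/(1−0.48) = 3580 W m^-2.
Then d = [L/(4πS)]^(1/2) = 1.674×10^10 m, i.e. 0.1119 AU.

0.112 AU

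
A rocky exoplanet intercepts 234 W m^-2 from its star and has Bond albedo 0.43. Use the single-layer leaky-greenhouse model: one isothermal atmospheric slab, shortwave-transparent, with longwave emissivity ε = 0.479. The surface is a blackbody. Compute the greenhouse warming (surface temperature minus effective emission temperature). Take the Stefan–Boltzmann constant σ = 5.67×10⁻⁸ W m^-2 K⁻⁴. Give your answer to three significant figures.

11.0 K

Effective emission temperature (TOA balance): σT_e⁴ = S(1−α)/4 = 33.35 W m^-2 → T_e = 155.7 K.
For a single slab of emissivity ε, T_s⁴ = 2T_e⁴/(2−ε); thus T_s = 155.7·(1.315)^(1/4) = 166.8 K.
T_s − T_e = 166.8 − 155.7 = 11.03 K.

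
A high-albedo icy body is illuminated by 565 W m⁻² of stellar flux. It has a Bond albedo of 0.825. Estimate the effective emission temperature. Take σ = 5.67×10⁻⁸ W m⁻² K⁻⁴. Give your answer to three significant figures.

144 kelvin

The planet absorbs (1−α)S over its disc πR² and re-emits over 4πR², so the mean absorbed flux is (1−0.825)·565.0/4 = 24.72 W m⁻².
Set σT⁴ = 24.72 → T = (24.72/σ)^(1/4) = 144.5 K.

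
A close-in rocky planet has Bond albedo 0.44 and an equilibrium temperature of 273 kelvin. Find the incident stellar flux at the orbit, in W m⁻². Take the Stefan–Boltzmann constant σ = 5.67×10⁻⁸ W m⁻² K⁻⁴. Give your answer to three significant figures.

Invert the energy balance for S: S = 4σT⁴/(1−α).
σT⁴ = 5.67×10⁻⁸·(273)⁴ = 314.9 W m⁻².
So S = 4×314.9/(1−0.44) = 2250 W m⁻².

2250 W m⁻²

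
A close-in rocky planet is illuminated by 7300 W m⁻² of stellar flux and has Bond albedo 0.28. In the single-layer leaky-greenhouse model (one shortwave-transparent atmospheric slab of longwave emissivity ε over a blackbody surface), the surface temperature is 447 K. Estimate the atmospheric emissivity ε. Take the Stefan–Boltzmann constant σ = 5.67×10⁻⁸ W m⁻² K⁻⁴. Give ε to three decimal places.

Effective temperature: T_e = [S(1−α)/(4σ)]^(1/4) = 390.2 K.
Inverting T_s⁴ = 2T_e⁴/(2−ε): (T_e/T_s)⁴ = 0.5805, so ε = 2(1 − 0.5805) = 0.8391.

0.839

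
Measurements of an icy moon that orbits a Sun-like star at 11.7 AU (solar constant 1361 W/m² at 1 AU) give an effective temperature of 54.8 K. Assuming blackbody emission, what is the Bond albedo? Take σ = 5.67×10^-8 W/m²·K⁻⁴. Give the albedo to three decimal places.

0.794

Flux at the orbit: S = 1361/(11.7)² = 9.942 W/m².
Rearranging the radiative balance, α = 1 − 4σT⁴/S.
σT⁴ = 0.5113 W/m², so 4σT⁴ = 2.045 W/m².
Hence α = 1 − 2.045/9.942 = 0.7943.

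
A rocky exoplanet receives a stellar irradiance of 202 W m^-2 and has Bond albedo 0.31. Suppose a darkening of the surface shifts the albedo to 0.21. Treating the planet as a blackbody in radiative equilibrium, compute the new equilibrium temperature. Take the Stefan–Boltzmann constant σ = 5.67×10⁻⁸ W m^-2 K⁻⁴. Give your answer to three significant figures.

T₂ = [S(1−α₂)/(4σ)]^(1/4) = [202.0·0.79/(4σ)]^(1/4) = 162.9 K.

163 kelvin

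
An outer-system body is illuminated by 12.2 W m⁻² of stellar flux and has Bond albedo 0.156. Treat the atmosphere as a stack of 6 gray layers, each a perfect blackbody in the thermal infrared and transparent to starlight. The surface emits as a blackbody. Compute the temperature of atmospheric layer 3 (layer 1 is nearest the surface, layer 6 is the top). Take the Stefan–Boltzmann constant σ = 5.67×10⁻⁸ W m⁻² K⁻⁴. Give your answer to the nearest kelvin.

116 K

Top-of-atmosphere balance: σT_e⁴ = S(1−α)/4 = 2.574 W m⁻² → T_e = 82.09 K.
Each opaque layer satisfies 2T_j⁴ = T_{j−1}⁴ + T_{j+1}⁴, giving T_k⁴ = (N+1−k)T_e⁴.
T_3 = (4)^(1/4)·82.09 = 116.1 K.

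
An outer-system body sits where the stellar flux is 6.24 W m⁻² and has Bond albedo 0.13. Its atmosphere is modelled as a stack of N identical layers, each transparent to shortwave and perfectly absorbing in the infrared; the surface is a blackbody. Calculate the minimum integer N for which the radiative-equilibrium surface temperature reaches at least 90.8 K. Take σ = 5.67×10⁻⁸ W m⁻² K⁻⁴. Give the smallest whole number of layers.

2

OLR = S(1−α)/4 = 1.357 W m⁻²; the top layer radiates at T_e = 69.95 K.
Since T_s⁴ = (N+1)T_e⁴, we need N ≥ (T_s/T_e)⁴ − 1 = 1.840.
Rounding up, N = 2.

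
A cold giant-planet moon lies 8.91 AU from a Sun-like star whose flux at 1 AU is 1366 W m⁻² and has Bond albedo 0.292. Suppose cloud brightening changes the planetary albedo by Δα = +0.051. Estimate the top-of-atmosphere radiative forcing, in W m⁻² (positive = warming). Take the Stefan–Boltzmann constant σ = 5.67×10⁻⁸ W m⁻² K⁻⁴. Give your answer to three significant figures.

-0.219 W m⁻²

Flux at the orbit: S = 1366/(8.91)² = 17.21 W m⁻².
TOA radiative forcing: ΔF = −S·Δα/4 = −17.21·(+0.051)/4 = -0.2194 W m⁻².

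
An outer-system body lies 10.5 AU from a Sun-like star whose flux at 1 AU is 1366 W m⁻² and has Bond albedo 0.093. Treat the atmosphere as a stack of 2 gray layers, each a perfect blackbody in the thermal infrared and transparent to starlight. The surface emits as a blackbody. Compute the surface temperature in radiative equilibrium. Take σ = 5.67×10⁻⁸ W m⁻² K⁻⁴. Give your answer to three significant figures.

110 K

Irradiance scales as 1/d², so S = 1366 W m⁻² × (1/10.5)² = 12.39 W m⁻².
The effective emission temperature is T_e = [S(1−α)/(4σ)]^¼ = 83.90 K.
With N = 2 opaque layers, T_s = (N+1)^(1/4)·T_e = 3^(1/4)·83.90 = 110.4 K.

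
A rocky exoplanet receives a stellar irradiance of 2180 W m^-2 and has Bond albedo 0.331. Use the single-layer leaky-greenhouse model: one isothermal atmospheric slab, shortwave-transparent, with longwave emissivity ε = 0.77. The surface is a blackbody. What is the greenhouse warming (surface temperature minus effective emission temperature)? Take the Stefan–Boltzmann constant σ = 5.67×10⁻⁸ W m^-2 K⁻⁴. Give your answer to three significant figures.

36.6 K

The planet radiates to space at T_e = [S(1−α)/(4σ)]^(1/4) = 283.2 K.
The surface balance (absorbed SW + ε·downward IR = σT_s⁴) with T_a⁴ = T_s⁴/2 reduces to T_s = T_e·[2/(2−ε)]^¼ = 319.8 K.
The atmosphere warms the surface by 36.59 K.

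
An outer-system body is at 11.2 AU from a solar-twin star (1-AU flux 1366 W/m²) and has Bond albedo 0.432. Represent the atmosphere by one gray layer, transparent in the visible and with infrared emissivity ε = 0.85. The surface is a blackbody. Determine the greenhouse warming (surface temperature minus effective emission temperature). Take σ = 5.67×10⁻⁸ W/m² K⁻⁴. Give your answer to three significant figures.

By the inverse-square law, S = 1366/11.2² = 10.89 W/m².
At the top of the atmosphere, σT_e⁴ = S(1−α)/4 = 1.546 W/m², giving T_e = 72.27 K.
The surface balance (absorbed SW + ε·downward IR = σT_s⁴) with T_a⁴ = T_s⁴/2 reduces to T_s = T_e·[2/(2−ε)]^¼ = 82.99 K.
The atmosphere warms the surface by 10.72 K.

10.7 K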